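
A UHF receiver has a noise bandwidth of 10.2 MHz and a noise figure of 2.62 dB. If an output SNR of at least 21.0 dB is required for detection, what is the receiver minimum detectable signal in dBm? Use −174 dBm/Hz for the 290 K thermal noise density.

−80.3 dBm

Sensitivity = −174 + 10 log₁₀(B) + NF + SNR_min
= −174 + 70.09 + 2.62 + 21.0
= −80.29 dBm → −80.3 dBm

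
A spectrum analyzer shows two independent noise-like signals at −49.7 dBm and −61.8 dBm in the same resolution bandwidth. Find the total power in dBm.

−49.4 dBm

Convert to linear, add, convert back:
P₁ = 1.07×10⁻⁸ W, P₂ = 6.61×10⁻¹⁰ W
P_tot = 1.14×10⁻⁸ W → 10 log₁₀(P_tot / 10⁻³) = −49.4 dBm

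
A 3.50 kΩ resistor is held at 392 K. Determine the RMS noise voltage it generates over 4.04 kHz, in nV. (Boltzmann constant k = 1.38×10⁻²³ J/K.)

V_n = √(4kTRB)
4kTRB = 4 × 1.38×10⁻²³ × 392 × 3.50×10³ × 4.04×10³ = 3.06×10⁻¹³ V²
V_n = √(3.06×10⁻¹³) = 5.53×10⁻⁷ V = 553 nV

553 nV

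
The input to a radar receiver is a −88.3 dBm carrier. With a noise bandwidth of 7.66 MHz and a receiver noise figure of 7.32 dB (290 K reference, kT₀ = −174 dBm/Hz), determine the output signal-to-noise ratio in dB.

9.5 dB

Noise floor: N = −174 + 10 log₁₀(B) + NF
10 log₁₀(7.66×10⁶) = 68.84 dB
N = −174 + 68.84 + 7.32 = −97.84 dBm
SNR = P_sig − N = −88.3 − (−97.84) = 9.54 dB → 9.5 dB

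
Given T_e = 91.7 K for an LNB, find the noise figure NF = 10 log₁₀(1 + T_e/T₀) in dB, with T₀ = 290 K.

1.19 dB

F = 1 + T_e/T₀ = 1 + 91.7/290 = 1.31621
NF = 10 log₁₀(1.31621) = 1.19 dB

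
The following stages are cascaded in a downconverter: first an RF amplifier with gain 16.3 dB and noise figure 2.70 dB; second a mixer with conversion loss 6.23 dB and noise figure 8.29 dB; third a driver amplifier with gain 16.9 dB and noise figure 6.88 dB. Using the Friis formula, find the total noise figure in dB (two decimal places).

Convert to linear (a loss of L dB is a gain of −L dB): F_i = 10^(NF_i/10), G_i = 10^(G_i,dB/10)
  Stage 1: F_1 = 10^(2.70/10) = 1.862, G_1 = 10^(16.3/10) = 42.66
  Stage 2: F_2 = 10^(8.29/10) = 6.745, G_2 = 10^(−6.23/10) = 0.2382
  Stage 3: F_3 = 10^(6.88/10) = 4.875, G_3 = 10^(16.9/10) = 48.98
Friis cascade:
  F = 1.862 + (6.745 − 1)/42.66 + (4.875 − 1)/10.16 = 2.378
NF = 10 log₁₀(2.378) = 3.76 dB

3.76 dB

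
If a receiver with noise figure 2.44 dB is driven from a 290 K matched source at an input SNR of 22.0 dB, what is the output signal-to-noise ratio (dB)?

By definition F = SNR_in/SNR_out, so in dB: SNR_out = SNR_in − NF
SNR_out = 22.0 − 2.44 = 19.56 dB

19.56 dB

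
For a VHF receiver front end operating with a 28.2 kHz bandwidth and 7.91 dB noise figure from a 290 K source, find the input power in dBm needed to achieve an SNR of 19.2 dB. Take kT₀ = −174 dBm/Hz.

Sensitivity = −174 + 10 log₁₀(B) + NF + SNR_min
= −174 + 44.5 + 7.91 + 19.2
= −102.39 dBm → −102.4 dBm

−102.4 dBm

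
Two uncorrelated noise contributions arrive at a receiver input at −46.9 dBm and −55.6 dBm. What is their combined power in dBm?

Convert to linear, add, convert back:
P₁ = 2.04×10⁻⁸ W, P₂ = 2.75×10⁻⁹ W
P_tot = 2.32×10⁻⁸ W → 10 log₁₀(P_tot / 10⁻³) = −46.4 dBm

−46.4 dBm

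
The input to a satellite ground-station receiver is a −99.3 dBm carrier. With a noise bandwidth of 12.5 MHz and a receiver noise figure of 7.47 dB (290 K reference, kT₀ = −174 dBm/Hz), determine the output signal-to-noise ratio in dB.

−3.7 dB

Noise floor: N = −174 + 10 log₁₀(B) + NF
10 log₁₀(1.25×10⁷) = 70.97 dB
N = −174 + 70.97 + 7.47 = −95.56 dBm
SNR = P_sig − N = −99.3 − (−95.56) = −3.74 dB → −3.7 dB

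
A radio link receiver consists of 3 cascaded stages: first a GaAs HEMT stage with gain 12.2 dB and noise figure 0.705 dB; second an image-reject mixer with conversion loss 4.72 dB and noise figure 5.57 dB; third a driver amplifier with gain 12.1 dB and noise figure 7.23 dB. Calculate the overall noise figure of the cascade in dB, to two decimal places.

Convert to linear (a loss of L dB is a gain of −L dB): F_i = 10^(NF_i/10), G_i = 10^(G_i,dB/10)
  Stage 1: F_1 = 10^(0.705/10) = 1.176, G_1 = 10^(12.2/10) = 16.60
  Stage 2: F_2 = 10^(5.57/10) = 3.606, G_2 = 10^(−4.72/10) = 0.3373
  Stage 3: F_3 = 10^(7.23/10) = 5.284, G_3 = 10^(12.1/10) = 16.22
Friis cascade:
  F = 1.176 + (3.606 − 1)/16.60 + (5.284 − 1)/5.598 = 2.099
NF = 10 log₁₀(2.099) = 3.22 dB

3.22 dB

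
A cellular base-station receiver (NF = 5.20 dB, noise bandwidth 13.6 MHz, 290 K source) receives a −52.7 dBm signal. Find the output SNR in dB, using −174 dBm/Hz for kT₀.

Noise floor: N = −174 + 10 log₁₀(B) + NF
10 log₁₀(1.36×10⁷) = 71.34 dB
N = −174 + 71.34 + 5.20 = −97.46 dBm
SNR = P_sig − N = −52.7 − (−97.46) = 44.76 dB → 44.8 dB

44.8 dB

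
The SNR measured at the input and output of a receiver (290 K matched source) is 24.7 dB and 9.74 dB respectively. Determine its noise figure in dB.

NF (dB) = SNR_in(dB) − SNR_out(dB) when the source is at T₀
NF = 24.7 − 9.74 = 14.96 dB

14.96 dB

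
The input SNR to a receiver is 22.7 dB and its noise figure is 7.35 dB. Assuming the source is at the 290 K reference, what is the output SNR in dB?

15.35 dB

By definition F = SNR_in/SNR_out, so in dB: SNR_out = SNR_in − NF
SNR_out = 22.7 − 7.35 = 15.35 dB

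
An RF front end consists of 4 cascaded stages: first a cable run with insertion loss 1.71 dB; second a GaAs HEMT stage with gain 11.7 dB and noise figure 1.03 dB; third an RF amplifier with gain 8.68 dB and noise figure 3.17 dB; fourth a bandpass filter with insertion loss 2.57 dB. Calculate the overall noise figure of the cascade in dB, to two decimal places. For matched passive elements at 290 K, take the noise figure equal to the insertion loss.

3.01 dB

Convert to linear (a loss of L dB is a gain of −L dB): F_i = 10^(NF_i/10), G_i = 10^(G_i,dB/10)
  Stage 1: F_1 = 10^(1.71/10) = 1.483, G_1 = 10^(−1.71/10) = 0.6745
  Stage 2: F_2 = 10^(1.03/10) = 1.268, G_2 = 10^(11.7/10) = 14.79
  Stage 3: F_3 = 10^(3.17/10) = 2.075, G_3 = 10^(8.68/10) = 7.379
  Stage 4: F_4 = 10^(2.57/10) = 1.807, G_4 = 10^(−2.57/10) = 0.5534
Friis cascade:
  F = 1.483 + (1.268 − 1)/0.6745 + (2.075 − 1)/9.977 + (1.807 − 1)/73.62 = 1.998
NF = 10 log₁₀(1.998) = 3.01 dB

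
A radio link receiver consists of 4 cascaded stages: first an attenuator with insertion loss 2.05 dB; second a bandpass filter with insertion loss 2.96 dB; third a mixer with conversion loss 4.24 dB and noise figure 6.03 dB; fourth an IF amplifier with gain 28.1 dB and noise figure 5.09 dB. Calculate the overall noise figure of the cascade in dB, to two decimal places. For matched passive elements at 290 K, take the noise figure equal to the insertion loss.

Convert to linear (a loss of L dB is a gain of −L dB): F_i = 10^(NF_i/10), G_i = 10^(G_i,dB/10)
  Stage 1: F_1 = 10^(2.05/10) = 1.603, G_1 = 10^(−2.05/10) = 0.6237
  Stage 2: F_2 = 10^(2.96/10) = 1.977, G_2 = 10^(−2.96/10) = 0.5058
  Stage 3: F_3 = 10^(6.03/10) = 4.009, G_3 = 10^(−4.24/10) = 0.3767
  Stage 4: F_4 = 10^(5.09/10) = 3.228, G_4 = 10^(28.1/10) = 645.7
Friis cascade:
  F = 1.603 + (1.977 − 1)/0.6237 + (4.009 − 1)/0.3155 + (3.228 − 1)/0.1189 = 31.46
NF = 10 log₁₀(31.46) = 14.98 dB

14.98 dB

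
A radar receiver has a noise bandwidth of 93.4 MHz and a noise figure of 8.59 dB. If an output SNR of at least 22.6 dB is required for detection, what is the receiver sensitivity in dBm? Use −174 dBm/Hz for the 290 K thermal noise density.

Sensitivity = −174 + 10 log₁₀(B) + NF + SNR_min
= −174 + 79.7 + 8.59 + 22.6
= −63.11 dBm → −63.1 dBm

−63.1 dBm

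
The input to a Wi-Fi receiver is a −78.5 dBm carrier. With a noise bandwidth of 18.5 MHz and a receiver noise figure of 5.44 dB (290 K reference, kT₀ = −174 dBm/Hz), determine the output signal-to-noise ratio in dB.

17.4 dB

Noise floor: N = −174 + 10 log₁₀(B) + NF
10 log₁₀(1.85×10⁷) = 72.67 dB
N = −174 + 72.67 + 5.44 = −95.89 dBm
SNR = P_sig − N = −78.5 − (−95.89) = 17.39 dB → 17.4 dB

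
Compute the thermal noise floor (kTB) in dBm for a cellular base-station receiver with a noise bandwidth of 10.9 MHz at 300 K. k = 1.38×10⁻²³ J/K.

−103.5 dBm

P_n = kTB = 1.38×10⁻²³ × 300 × 1.09×10⁷ = 4.51×10⁻¹⁴ W
In dBm: 10 log₁₀(4.51×10⁻¹⁴ / 10⁻³) = −103.5 dBm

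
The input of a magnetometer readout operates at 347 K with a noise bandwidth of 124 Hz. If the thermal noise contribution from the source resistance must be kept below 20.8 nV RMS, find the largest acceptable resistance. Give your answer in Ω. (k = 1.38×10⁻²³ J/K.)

182 Ω

Johnson–Nyquist: V_n = √(4kTRB) ⇒ R = V_n² / (4kTB)
4kTB = 4 × 1.38×10⁻²³ × 347 × 1.24×10² = 2.38×10⁻¹⁸
R = (2.08×10⁻⁸)² / 2.38×10⁻¹⁸ = 1.82×10² Ω = 182 Ω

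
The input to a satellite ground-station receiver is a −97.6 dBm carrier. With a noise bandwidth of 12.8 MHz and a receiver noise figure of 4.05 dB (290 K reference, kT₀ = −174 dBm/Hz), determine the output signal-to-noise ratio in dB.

1.3 dB

Noise floor: N = −174 + 10 log₁₀(B) + NF
10 log₁₀(1.28×10⁷) = 71.07 dB
N = −174 + 71.07 + 4.05 = −98.88 dBm
SNR = P_sig − N = −97.6 − (−98.88) = 1.28 dB → 1.3 dB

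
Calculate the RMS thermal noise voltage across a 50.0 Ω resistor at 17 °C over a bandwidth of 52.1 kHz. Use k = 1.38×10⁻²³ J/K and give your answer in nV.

204 nV

T = 17 °C + 273.15 = 290.15 K
V_n = √(4kTRB)
4kTRB = 4 × 1.38×10⁻²³ × 290.15 × 5.00×10¹ × 5.21×10⁴ = 4.17×10⁻¹⁴ V²
V_n = √(4.17×10⁻¹⁴) = 2.04×10⁻⁷ V = 204 nV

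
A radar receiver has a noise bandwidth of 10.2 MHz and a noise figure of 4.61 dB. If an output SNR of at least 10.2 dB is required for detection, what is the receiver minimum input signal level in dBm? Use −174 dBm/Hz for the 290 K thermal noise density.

−89.1 dBm

Sensitivity = −174 + 10 log₁₀(B) + NF + SNR_min
= −174 + 70.09 + 4.61 + 10.2
= −89.10 dBm → −89.1 dBm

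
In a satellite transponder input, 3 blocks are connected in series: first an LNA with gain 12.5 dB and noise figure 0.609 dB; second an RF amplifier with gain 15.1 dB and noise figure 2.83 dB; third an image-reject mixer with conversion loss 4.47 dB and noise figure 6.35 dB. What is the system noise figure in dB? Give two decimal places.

0.82 dB

Convert to linear (a loss of L dB is a gain of −L dB): F_i = 10^(NF_i/10), G_i = 10^(G_i,dB/10)
  Stage 1: F_1 = 10^(0.609/10) = 1.151, G_1 = 10^(12.5/10) = 17.78
  Stage 2: F_2 = 10^(2.83/10) = 1.919, G_2 = 10^(15.1/10) = 32.36
  Stage 3: F_3 = 10^(6.35/10) = 4.315, G_3 = 10^(−4.47/10) = 0.3573
Friis cascade:
  F = 1.151 + (1.919 − 1)/17.78 + (4.315 − 1)/575.4 = 1.208
NF = 10 log₁₀(1.208) = 0.82 dB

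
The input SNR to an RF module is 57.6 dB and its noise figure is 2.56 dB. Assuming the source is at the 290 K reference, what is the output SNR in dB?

By definition F = SNR_in/SNR_out, so in dB: SNR_out = SNR_in − NF
SNR_out = 57.6 − 2.56 = 55.04 dB

55.04 dB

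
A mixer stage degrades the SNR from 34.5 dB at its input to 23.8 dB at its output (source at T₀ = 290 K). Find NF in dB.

10.7 dB

NF (dB) = SNR_in(dB) − SNR_out(dB) when the source is at T₀
NF = 34.5 − 23.8 = 10.7 dB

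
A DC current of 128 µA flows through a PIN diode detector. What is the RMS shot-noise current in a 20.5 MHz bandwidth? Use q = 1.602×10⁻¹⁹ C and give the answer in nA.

29.0 nA

I_n = √(2qI·B)
2qI·B = 2 × 1.602×10⁻¹⁹ × 1.28×10⁻⁴ × 2.05×10⁷ = 8.41×10⁻¹⁶ A²
I_n = √(8.41×10⁻¹⁶) = 2.90×10⁻⁸ A = 29.0 nA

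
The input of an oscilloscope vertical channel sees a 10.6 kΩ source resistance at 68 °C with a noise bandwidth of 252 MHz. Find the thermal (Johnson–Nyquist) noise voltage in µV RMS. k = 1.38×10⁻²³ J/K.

224 µV

T = 68 °C + 273.15 = 341.15 K
V_n = √(4kTRB)
4kTRB = 4 × 1.38×10⁻²³ × 341.15 × 1.06×10⁴ × 2.52×10⁸ = 5.03×10⁻⁸ V²
V_n = √(5.03×10⁻⁸) = 2.24×10⁻⁴ V = 224 µV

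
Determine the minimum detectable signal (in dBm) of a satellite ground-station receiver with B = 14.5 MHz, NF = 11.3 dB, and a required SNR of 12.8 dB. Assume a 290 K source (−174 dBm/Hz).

−78.3 dBm

Sensitivity = −174 + 10 log₁₀(B) + NF + SNR_min
= −174 + 71.61 + 11.3 + 12.8
= −78.29 dBm → −78.3 dBm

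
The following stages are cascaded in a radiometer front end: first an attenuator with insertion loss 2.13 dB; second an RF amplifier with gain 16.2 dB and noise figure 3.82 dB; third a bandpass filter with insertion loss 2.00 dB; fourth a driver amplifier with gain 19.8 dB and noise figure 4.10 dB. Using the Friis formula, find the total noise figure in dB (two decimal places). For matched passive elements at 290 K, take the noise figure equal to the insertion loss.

Convert to linear (a loss of L dB is a gain of −L dB): F_i = 10^(NF_i/10), G_i = 10^(G_i,dB/10)
  Stage 1: F_1 = 10^(2.13/10) = 1.633, G_1 = 10^(−2.13/10) = 0.6124
  Stage 2: F_2 = 10^(3.82/10) = 2.410, G_2 = 10^(16.2/10) = 41.69
  Stage 3: F_3 = 10^(2.00/10) = 1.585, G_3 = 10^(−2.00/10) = 0.6310
  Stage 4: F_4 = 10^(4.10/10) = 2.570, G_4 = 10^(19.8/10) = 95.50
Friis cascade:
  F = 1.633 + (2.410 − 1)/0.6124 + (1.585 − 1)/25.53 + (2.570 − 1)/16.11 = 4.056
NF = 10 log₁₀(4.056) = 6.08 dB

6.08 dB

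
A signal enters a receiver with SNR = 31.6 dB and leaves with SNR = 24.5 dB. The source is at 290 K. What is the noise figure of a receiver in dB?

NF (dB) = SNR_in(dB) − SNR_out(dB) when the source is at T₀
NF = 31.6 − 24.5 = 7.1 dB

7.1 dB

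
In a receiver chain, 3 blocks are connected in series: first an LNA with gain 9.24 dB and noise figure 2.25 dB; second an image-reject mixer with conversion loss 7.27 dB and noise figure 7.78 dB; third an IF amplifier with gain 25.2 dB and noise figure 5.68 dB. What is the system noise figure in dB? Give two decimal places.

6.01 dB

Convert to linear (a loss of L dB is a gain of −L dB): F_i = 10^(NF_i/10), G_i = 10^(G_i,dB/10)
  Stage 1: F_1 = 10^(2.25/10) = 1.679, G_1 = 10^(9.24/10) = 8.395
  Stage 2: F_2 = 10^(7.78/10) = 5.998, G_2 = 10^(−7.27/10) = 0.1875
  Stage 3: F_3 = 10^(5.68/10) = 3.698, G_3 = 10^(25.2/10) = 331.1
Friis cascade:
  F = 1.679 + (5.998 − 1)/8.395 + (3.698 − 1)/1.574 = 3.988
NF = 10 log₁₀(3.988) = 6.01 dB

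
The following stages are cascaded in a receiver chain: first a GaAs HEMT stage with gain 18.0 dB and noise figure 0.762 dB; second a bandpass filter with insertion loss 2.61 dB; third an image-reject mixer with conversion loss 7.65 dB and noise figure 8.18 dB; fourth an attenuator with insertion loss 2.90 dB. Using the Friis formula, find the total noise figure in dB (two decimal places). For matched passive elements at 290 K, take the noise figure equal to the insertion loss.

Convert to linear (a loss of L dB is a gain of −L dB): F_i = 10^(NF_i/10), G_i = 10^(G_i,dB/10)
  Stage 1: F_1 = 10^(0.762/10) = 1.192, G_1 = 10^(18.0/10) = 63.10
  Stage 2: F_2 = 10^(2.61/10) = 1.824, G_2 = 10^(−2.61/10) = 0.5483
  Stage 3: F_3 = 10^(8.18/10) = 6.577, G_3 = 10^(−7.65/10) = 0.1718
  Stage 4: F_4 = 10^(2.90/10) = 1.950, G_4 = 10^(−2.90/10) = 0.5129
Friis cascade:
  F = 1.192 + (1.824 − 1)/63.10 + (6.577 − 1)/34.59 + (1.950 − 1)/5.943 = 1.526
NF = 10 log₁₀(1.526) = 1.84 dB

1.84 dB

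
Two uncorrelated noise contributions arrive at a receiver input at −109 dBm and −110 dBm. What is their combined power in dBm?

Convert to linear, add, convert back:
P₁ = 1.26×10⁻¹⁴ W, P₂ = 1.00×10⁻¹⁴ W
P_tot = 2.26×10⁻¹⁴ W → 10 log₁₀(P_tot / 10⁻³) = −106.5 dBm

−106.5 dBm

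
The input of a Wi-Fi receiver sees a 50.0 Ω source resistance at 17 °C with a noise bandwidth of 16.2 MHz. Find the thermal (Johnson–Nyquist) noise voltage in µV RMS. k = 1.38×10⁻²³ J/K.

3.60 µV

T = 17 °C + 273.15 = 290.15 K
V_n = √(4kTRB)
4kTRB = 4 × 1.38×10⁻²³ × 290.15 × 5.00×10¹ × 1.62×10⁷ = 1.30×10⁻¹¹ V²
V_n = √(1.30×10⁻¹¹) = 3.60×10⁻⁶ V = 3.60 µV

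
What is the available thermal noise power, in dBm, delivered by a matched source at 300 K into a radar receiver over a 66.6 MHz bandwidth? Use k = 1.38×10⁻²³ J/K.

−95.6 dBm

P_n = kTB = 1.38×10⁻²³ × 300 × 6.66×10⁷ = 2.76×10⁻¹³ W
In dBm: 10 log₁₀(2.76×10⁻¹³ / 10⁻³) = −95.6 dBm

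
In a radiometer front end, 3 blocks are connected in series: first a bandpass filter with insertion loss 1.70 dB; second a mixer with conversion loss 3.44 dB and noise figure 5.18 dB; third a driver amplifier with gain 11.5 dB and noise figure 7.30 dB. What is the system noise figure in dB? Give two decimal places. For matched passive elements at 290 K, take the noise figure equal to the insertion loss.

12.82 dB

Convert to linear (a loss of L dB is a gain of −L dB): F_i = 10^(NF_i/10), G_i = 10^(G_i,dB/10)
  Stage 1: F_1 = 10^(1.70/10) = 1.479, G_1 = 10^(−1.70/10) = 0.6761
  Stage 2: F_2 = 10^(5.18/10) = 3.296, G_2 = 10^(−3.44/10) = 0.4529
  Stage 3: F_3 = 10^(7.30/10) = 5.370, G_3 = 10^(11.5/10) = 14.13
Friis cascade:
  F = 1.479 + (3.296 − 1)/0.6761 + (5.370 − 1)/0.3062 = 19.15
NF = 10 log₁₀(19.15) = 12.82 dB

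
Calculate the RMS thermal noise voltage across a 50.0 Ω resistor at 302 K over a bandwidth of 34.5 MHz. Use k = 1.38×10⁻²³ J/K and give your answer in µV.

5.36 µV

V_n = √(4kTRB)
4kTRB = 4 × 1.38×10⁻²³ × 302 × 5.00×10¹ × 3.45×10⁷ = 2.88×10⁻¹¹ V²
V_n = √(2.88×10⁻¹¹) = 5.36×10⁻⁶ V = 5.36 µV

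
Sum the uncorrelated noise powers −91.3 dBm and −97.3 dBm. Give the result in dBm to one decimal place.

−90.3 dBm

Convert to linear, add, convert back:
P₁ = 7.41×10⁻¹³ W, P₂ = 1.86×10⁻¹³ W
P_tot = 9.28×10⁻¹³ W → 10 log₁₀(P_tot / 10⁻³) = −90.3 dBm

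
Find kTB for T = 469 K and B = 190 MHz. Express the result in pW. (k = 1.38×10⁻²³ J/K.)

1.23 pW

P_n = kTB = 1.38×10⁻²³ × 469 × 1.90×10⁸ = 1.23×10⁻¹² W = 1.23 pW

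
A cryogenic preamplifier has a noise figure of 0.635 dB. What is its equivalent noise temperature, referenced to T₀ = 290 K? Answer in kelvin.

F = 10^(0.635/10) = 1.15744
T_e = (F − 1)·T₀ = (1.15744 − 1) × 290 = 45.7 K

45.7 K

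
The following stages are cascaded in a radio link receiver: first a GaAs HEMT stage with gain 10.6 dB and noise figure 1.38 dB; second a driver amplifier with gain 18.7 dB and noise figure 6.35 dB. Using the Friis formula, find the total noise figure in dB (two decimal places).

2.21 dB

Convert to linear (a loss of L dB is a gain of −L dB): F_i = 10^(NF_i/10), G_i = 10^(G_i,dB/10)
  Stage 1: F_1 = 10^(1.38/10) = 1.374, G_1 = 10^(10.6/10) = 11.48
  Stage 2: F_2 = 10^(6.35/10) = 4.315, G_2 = 10^(18.7/10) = 74.13
Friis cascade:
  F = 1.374 + (4.315 − 1)/11.48 = 1.663
NF = 10 log₁₀(1.663) = 2.21 dB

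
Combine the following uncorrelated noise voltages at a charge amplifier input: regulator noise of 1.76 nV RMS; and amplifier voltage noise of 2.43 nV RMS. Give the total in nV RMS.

Uncorrelated sources add in power (mean-square): V_tot = √(ΣV_i²)
V_tot = √[(1.76×10⁻⁹)² + (2.43×10⁻⁹)²] = 3.00×10⁻⁹ V = 3.00 nV

3.00 nV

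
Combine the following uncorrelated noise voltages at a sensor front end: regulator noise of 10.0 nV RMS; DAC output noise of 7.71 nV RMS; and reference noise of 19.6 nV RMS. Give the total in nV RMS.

23.3 nV

Uncorrelated sources add in power (mean-square): V_tot = √(ΣV_i²)
V_tot = √[(1.00×10⁻⁸)² + (7.71×10⁻⁹)² + (1.96×10⁻⁸)²] = 2.33×10⁻⁸ V = 23.3 nV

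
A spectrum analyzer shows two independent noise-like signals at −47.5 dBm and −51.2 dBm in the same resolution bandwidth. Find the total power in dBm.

Convert to linear, add, convert back:
P₁ = 1.78×10⁻⁸ W, P₂ = 7.59×10⁻⁹ W
P_tot = 2.54×10⁻⁸ W → 10 log₁₀(P_tot / 10⁻³) = −46.0 dBm

−46.0 dBm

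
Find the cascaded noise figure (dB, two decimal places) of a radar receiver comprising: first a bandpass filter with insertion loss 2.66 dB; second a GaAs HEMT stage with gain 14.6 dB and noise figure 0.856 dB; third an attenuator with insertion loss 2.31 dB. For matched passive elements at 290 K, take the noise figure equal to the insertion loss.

3.60 dB

Convert to linear (a loss of L dB is a gain of −L dB): F_i = 10^(NF_i/10), G_i = 10^(G_i,dB/10)
  Stage 1: F_1 = 10^(2.66/10) = 1.845, G_1 = 10^(−2.66/10) = 0.5420
  Stage 2: F_2 = 10^(0.856/10) = 1.218, G_2 = 10^(14.6/10) = 28.84
  Stage 3: F_3 = 10^(2.31/10) = 1.702, G_3 = 10^(−2.31/10) = 0.5875
Friis cascade:
  F = 1.845 + (1.218 − 1)/0.5420 + (1.702 − 1)/15.63 = 2.292
NF = 10 log₁₀(2.292) = 3.60 dB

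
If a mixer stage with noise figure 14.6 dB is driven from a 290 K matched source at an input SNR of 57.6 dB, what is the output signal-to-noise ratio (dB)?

By definition F = SNR_in/SNR_out, so in dB: SNR_out = SNR_in − NF
SNR_out = 57.6 − 14.6 = 43.0 dB

43.0 dB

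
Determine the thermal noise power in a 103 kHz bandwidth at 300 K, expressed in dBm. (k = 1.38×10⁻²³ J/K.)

−123.7 dBm

P_n = kTB = 1.38×10⁻²³ × 300 × 1.03×10⁵ = 4.26×10⁻¹⁶ W
In dBm: 10 log₁₀(4.26×10⁻¹⁶ / 10⁻³) = −123.7 dBm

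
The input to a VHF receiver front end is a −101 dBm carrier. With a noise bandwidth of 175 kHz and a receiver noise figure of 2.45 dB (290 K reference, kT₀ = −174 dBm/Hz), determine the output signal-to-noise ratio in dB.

Noise floor: N = −174 + 10 log₁₀(B) + NF
10 log₁₀(1.75×10⁵) = 52.43 dB
N = −174 + 52.43 + 2.45 = −119.12 dBm
SNR = P_sig − N = −101 − (−119.12) = 18.12 dB → 18.1 dB

18.1 dB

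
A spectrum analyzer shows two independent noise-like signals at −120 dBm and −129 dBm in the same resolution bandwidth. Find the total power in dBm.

−119.5 dBm

Convert to linear, add, convert back:
P₁ = 1.00×10⁻¹⁵ W, P₂ = 1.26×10⁻¹⁶ W
P_tot = 1.13×10⁻¹⁵ W → 10 log₁₀(P_tot / 10⁻³) = −119.5 dBm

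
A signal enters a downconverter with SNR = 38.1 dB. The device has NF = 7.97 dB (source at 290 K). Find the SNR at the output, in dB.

By definition F = SNR_in/SNR_out, so in dB: SNR_out = SNR_in − NF
SNR_out = 38.1 − 7.97 = 30.13 dB

30.13 dB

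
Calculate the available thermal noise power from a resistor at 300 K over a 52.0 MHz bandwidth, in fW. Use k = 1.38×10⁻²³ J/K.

215 fW

P_n = kTB = 1.38×10⁻²³ × 300 × 5.20×10⁷ = 2.15×10⁻¹³ W = 215 fW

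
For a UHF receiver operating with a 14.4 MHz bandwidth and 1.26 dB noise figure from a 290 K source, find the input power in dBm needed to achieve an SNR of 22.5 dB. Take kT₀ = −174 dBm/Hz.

−78.7 dBm

Sensitivity = −174 + 10 log₁₀(B) + NF + SNR_min
= −174 + 71.58 + 1.26 + 22.5
= −78.66 dBm → −78.7 dBm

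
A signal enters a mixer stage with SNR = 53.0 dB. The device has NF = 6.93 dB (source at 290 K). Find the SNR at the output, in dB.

By definition F = SNR_in/SNR_out, so in dB: SNR_out = SNR_in − NF
SNR_out = 53.0 − 6.93 = 46.07 dB

46.07 dB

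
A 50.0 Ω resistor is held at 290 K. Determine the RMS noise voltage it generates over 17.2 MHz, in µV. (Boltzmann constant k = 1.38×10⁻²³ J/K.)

V_n = √(4kTRB)
4kTRB = 4 × 1.38×10⁻²³ × 290 × 5.00×10¹ × 1.72×10⁷ = 1.38×10⁻¹¹ V²
V_n = √(1.38×10⁻¹¹) = 3.71×10⁻⁶ V = 3.71 µV

3.71 µV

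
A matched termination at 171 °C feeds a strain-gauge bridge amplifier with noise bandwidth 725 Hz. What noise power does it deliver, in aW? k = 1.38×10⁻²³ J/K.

4.44 aW

T = 171 °C + 273.15 = 444.15 K
P_n = kTB = 1.38×10⁻²³ × 444.15 × 7.25×10² = 4.44×10⁻¹⁸ W = 4.44 aW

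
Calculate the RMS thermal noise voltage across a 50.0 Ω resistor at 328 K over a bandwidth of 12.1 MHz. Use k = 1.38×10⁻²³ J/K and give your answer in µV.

3.31 µV

V_n = √(4kTRB)
4kTRB = 4 × 1.38×10⁻²³ × 328 × 5.00×10¹ × 1.21×10⁷ = 1.10×10⁻¹¹ V²
V_n = √(1.10×10⁻¹¹) = 3.31×10⁻⁶ V = 3.31 µV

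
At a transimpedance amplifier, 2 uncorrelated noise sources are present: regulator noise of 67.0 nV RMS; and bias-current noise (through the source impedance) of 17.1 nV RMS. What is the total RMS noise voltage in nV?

Uncorrelated sources add in power (mean-square): V_tot = √(ΣV_i²)
V_tot = √[(6.70×10⁻⁸)² + (1.71×10⁻⁸)²] = 6.91×10⁻⁸ V = 69.1 nV

69.1 nV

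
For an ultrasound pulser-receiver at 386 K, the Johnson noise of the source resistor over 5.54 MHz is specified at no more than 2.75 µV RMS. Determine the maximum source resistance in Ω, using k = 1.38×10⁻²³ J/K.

64.1 Ω

Johnson–Nyquist: V_n = √(4kTRB) ⇒ R = V_n² / (4kTB)
4kTB = 4 × 1.38×10⁻²³ × 386 × 5.54×10⁶ = 1.18×10⁻¹³
R = (2.75×10⁻⁶)² / 1.18×10⁻¹³ = 6.41×10¹ Ω = 64.1 Ω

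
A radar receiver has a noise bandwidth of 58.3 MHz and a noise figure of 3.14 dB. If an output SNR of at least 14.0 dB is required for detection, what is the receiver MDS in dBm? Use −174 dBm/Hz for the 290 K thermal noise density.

−79.2 dBm

Sensitivity = −174 + 10 log₁₀(B) + NF + SNR_min
= −174 + 77.66 + 3.14 + 14.0
= −79.20 dBm → −79.2 dBm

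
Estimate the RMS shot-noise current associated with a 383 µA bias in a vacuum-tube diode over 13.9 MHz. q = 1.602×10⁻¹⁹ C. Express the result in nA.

I_n = √(2qI·B)
2qI·B = 2 × 1.602×10⁻¹⁹ × 3.83×10⁻⁴ × 1.39×10⁷ = 1.71×10⁻¹⁵ A²
I_n = √(1.71×10⁻¹⁵) = 4.13×10⁻⁸ A = 41.3 nA

41.3 nA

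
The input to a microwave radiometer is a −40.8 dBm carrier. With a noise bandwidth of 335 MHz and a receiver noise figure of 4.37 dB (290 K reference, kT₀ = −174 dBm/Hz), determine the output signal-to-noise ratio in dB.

Noise floor: N = −174 + 10 log₁₀(B) + NF
10 log₁₀(3.35×10⁸) = 85.25 dB
N = −174 + 85.25 + 4.37 = −84.38 dBm
SNR = P_sig − N = −40.8 − (−84.38) = 43.58 dB → 43.6 dB

43.6 dB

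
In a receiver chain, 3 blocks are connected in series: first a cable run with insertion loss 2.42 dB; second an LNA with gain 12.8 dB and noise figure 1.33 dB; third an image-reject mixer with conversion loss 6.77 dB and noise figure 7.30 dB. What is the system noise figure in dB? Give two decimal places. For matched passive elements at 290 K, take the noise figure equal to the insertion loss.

4.43 dB

Convert to linear (a loss of L dB is a gain of −L dB): F_i = 10^(NF_i/10), G_i = 10^(G_i,dB/10)
  Stage 1: F_1 = 10^(2.42/10) = 1.746, G_1 = 10^(−2.42/10) = 0.5728
  Stage 2: F_2 = 10^(1.33/10) = 1.358, G_2 = 10^(12.8/10) = 19.05
  Stage 3: F_3 = 10^(7.30/10) = 5.370, G_3 = 10^(−6.77/10) = 0.2104
Friis cascade:
  F = 1.746 + (1.358 − 1)/0.5728 + (5.370 − 1)/10.91 = 2.772
NF = 10 log₁₀(2.772) = 4.43 dB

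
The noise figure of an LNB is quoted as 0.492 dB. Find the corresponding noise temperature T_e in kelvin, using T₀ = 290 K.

34.8 K

F = 10^(0.492/10) = 1.11995
T_e = (F − 1)·T₀ = (1.11995 − 1) × 290 = 34.8 K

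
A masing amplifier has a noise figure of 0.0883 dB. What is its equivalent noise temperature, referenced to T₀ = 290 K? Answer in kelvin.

F = 10^(0.0883/10) = 1.02054
T_e = (F − 1)·T₀ = (1.02054 − 1) × 290 = 5.96 K

5.96 K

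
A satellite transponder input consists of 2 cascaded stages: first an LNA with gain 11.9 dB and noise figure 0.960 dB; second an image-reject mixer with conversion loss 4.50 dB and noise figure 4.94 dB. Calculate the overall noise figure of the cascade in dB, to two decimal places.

1.41 dB

Convert to linear (a loss of L dB is a gain of −L dB): F_i = 10^(NF_i/10), G_i = 10^(G_i,dB/10)
  Stage 1: F_1 = 10^(0.960/10) = 1.247, G_1 = 10^(11.9/10) = 15.49
  Stage 2: F_2 = 10^(4.94/10) = 3.119, G_2 = 10^(−4.50/10) = 0.3548
Friis cascade:
  F = 1.247 + (3.119 − 1)/15.49 = 1.384
NF = 10 log₁₀(1.384) = 1.41 dB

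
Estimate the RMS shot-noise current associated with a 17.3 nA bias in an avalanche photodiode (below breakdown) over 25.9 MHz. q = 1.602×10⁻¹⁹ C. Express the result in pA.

379 pA

I_n = √(2qI·B)
2qI·B = 2 × 1.602×10⁻¹⁹ × 1.73×10⁻⁸ × 2.59×10⁷ = 1.44×10⁻¹⁹ A²
I_n = √(1.44×10⁻¹⁹) = 3.79×10⁻¹⁰ A = 379 pA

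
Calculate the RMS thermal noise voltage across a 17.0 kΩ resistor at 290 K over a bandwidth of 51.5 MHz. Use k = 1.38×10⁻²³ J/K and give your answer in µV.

118 µV

V_n = √(4kTRB)
4kTRB = 4 × 1.38×10⁻²³ × 290 × 1.70×10⁴ × 5.15×10⁷ = 1.40×10⁻⁸ V²
V_n = √(1.40×10⁻⁸) = 1.18×10⁻⁴ V = 118 µV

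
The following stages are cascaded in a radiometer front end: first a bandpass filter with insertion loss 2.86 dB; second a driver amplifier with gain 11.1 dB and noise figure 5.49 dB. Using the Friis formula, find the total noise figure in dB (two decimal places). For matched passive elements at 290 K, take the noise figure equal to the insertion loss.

8.35 dB

Convert to linear (a loss of L dB is a gain of −L dB): F_i = 10^(NF_i/10), G_i = 10^(G_i,dB/10)
  Stage 1: F_1 = 10^(2.86/10) = 1.932, G_1 = 10^(−2.86/10) = 0.5176
  Stage 2: F_2 = 10^(5.49/10) = 3.540, G_2 = 10^(11.1/10) = 12.88
Friis cascade:
  F = 1.932 + (3.540 − 1)/0.5176 = 6.839
NF = 10 log₁₀(6.839) = 8.35 dB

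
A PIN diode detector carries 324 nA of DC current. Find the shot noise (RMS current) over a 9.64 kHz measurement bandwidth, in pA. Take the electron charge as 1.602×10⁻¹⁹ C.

I_n = √(2qI·B)
2qI·B = 2 × 1.602×10⁻¹⁹ × 3.24×10⁻⁷ × 9.64×10³ = 1.00×10⁻²¹ A²
I_n = √(1.00×10⁻²¹) = 3.16×10⁻¹¹ A = 31.6 pA

31.6 pA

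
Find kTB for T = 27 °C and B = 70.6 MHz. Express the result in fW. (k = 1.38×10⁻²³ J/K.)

T = 27 °C + 273.15 = 300.15 K
P_n = kTB = 1.38×10⁻²³ × 300.15 × 7.06×10⁷ = 2.92×10⁻¹³ W = 292 fW

292 fW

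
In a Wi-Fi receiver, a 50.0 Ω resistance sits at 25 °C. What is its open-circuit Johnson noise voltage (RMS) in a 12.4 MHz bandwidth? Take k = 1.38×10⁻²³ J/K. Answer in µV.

3.19 µV

T = 25 °C + 273.15 = 298.15 K
V_n = √(4kTRB)
4kTRB = 4 × 1.38×10⁻²³ × 298.15 × 5.00×10¹ × 1.24×10⁷ = 1.02×10⁻¹¹ V²
V_n = √(1.02×10⁻¹¹) = 3.19×10⁻⁶ V = 3.19 µV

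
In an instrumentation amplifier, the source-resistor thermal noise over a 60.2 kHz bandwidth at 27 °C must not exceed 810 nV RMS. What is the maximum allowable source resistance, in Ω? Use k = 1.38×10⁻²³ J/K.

T = 27 °C + 273.15 = 300.15 K
Johnson–Nyquist: V_n = √(4kTRB) ⇒ R = V_n² / (4kTB)
4kTB = 4 × 1.38×10⁻²³ × 300.15 × 6.02×10⁴ = 9.97×10⁻¹⁶
R = (8.10×10⁻⁷)² / 9.97×10⁻¹⁶ = 6.58×10² Ω = 658 Ω

658 Ω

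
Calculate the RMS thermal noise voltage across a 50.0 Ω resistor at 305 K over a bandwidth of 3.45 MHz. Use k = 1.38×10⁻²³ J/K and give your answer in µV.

V_n = √(4kTRB)
4kTRB = 4 × 1.38×10⁻²³ × 305 × 5.00×10¹ × 3.45×10⁶ = 2.90×10⁻¹² V²
V_n = √(2.90×10⁻¹²) = 1.70×10⁻⁶ V = 1.70 µV

1.70 µV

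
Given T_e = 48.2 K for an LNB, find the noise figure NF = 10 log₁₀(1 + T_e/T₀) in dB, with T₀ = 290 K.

0.668 dB

F = 1 + T_e/T₀ = 1 + 48.2/290 = 1.16621
NF = 10 log₁₀(1.16621) = 0.668 dB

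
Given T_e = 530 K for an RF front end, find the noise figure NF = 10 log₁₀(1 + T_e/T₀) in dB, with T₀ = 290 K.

F = 1 + T_e/T₀ = 1 + 530/290 = 2.82759
NF = 10 log₁₀(2.82759) = 4.51 dB

4.51 dB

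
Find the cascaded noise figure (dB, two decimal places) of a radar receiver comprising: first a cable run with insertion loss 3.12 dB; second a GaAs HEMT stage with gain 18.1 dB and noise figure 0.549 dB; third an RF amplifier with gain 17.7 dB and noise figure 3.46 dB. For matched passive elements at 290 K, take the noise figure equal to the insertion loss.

Convert to linear (a loss of L dB is a gain of −L dB): F_i = 10^(NF_i/10), G_i = 10^(G_i,dB/10)
  Stage 1: F_1 = 10^(3.12/10) = 2.051, G_1 = 10^(−3.12/10) = 0.4875
  Stage 2: F_2 = 10^(0.549/10) = 1.135, G_2 = 10^(18.1/10) = 64.57
  Stage 3: F_3 = 10^(3.46/10) = 2.218, G_3 = 10^(17.7/10) = 58.88
Friis cascade:
  F = 2.051 + (1.135 − 1)/0.4875 + (2.218 − 1)/31.48 = 2.366
NF = 10 log₁₀(2.366) = 3.74 dB

3.74 dB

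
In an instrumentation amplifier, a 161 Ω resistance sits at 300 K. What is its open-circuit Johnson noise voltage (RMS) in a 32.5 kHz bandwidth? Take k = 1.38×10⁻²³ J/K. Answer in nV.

V_n = √(4kTRB)
4kTRB = 4 × 1.38×10⁻²³ × 300 × 1.61×10² × 3.25×10⁴ = 8.67×10⁻¹⁴ V²
V_n = √(8.67×10⁻¹⁴) = 2.94×10⁻⁷ V = 294 nV

294 nV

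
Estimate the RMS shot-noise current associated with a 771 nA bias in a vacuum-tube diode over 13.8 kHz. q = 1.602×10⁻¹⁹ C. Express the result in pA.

58.4 pA

I_n = √(2qI·B)
2qI·B = 2 × 1.602×10⁻¹⁹ × 7.71×10⁻⁷ × 1.38×10⁴ = 3.41×10⁻²¹ A²
I_n = √(3.41×10⁻²¹) = 5.84×10⁻¹¹ A = 58.4 pA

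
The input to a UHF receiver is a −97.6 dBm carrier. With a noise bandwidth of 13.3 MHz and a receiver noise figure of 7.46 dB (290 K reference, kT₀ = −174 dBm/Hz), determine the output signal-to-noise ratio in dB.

−2.3 dB

Noise floor: N = −174 + 10 log₁₀(B) + NF
10 log₁₀(1.33×10⁷) = 71.24 dB
N = −174 + 71.24 + 7.46 = −95.30 dBm
SNR = P_sig − N = −97.6 − (−95.30) = −2.30 dB → −2.3 dB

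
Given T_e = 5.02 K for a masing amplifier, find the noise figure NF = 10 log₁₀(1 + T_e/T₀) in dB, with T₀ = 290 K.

F = 1 + T_e/T₀ = 1 + 5.02/290 = 1.01731
NF = 10 log₁₀(1.01731) = 0.075 dB

0.075 dB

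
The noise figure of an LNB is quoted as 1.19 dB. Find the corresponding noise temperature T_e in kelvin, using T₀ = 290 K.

F = 10^(1.19/10) = 1.31522
T_e = (F − 1)·T₀ = (1.31522 − 1) × 290 = 91.4 K

91.4 K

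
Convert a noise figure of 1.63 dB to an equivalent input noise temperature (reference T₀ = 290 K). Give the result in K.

132 K

F = 10^(1.63/10) = 1.45546
T_e = (F − 1)·T₀ = (1.45546 − 1) × 290 = 132 K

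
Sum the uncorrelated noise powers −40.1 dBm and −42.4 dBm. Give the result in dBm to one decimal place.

−38.1 dBm

Convert to linear, add, convert back:
P₁ = 9.77×10⁻⁸ W, P₂ = 5.75×10⁻⁸ W
P_tot = 1.55×10⁻⁷ W → 10 log₁₀(P_tot / 10⁻³) = −38.1 dBm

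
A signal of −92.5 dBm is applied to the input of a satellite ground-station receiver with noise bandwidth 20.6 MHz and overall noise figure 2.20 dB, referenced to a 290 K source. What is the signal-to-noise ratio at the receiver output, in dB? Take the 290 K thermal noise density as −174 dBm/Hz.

Noise floor: N = −174 + 10 log₁₀(B) + NF
10 log₁₀(2.06×10⁷) = 73.14 dB
N = −174 + 73.14 + 2.20 = −98.66 dBm
SNR = P_sig − N = −92.5 − (−98.66) = 6.16 dB → 6.2 dB

6.2 dB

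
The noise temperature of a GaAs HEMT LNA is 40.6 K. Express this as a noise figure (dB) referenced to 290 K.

0.569 dB

F = 1 + T_e/T₀ = 1 + 40.6/290 = 1.14
NF = 10 log₁₀(1.14) = 0.569 dB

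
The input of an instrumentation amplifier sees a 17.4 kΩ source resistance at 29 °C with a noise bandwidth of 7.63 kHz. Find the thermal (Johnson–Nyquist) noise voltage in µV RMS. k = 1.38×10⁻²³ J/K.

1.49 µV

T = 29 °C + 273.15 = 302.15 K
V_n = √(4kTRB)
4kTRB = 4 × 1.38×10⁻²³ × 302.15 × 1.74×10⁴ × 7.63×10³ = 2.21×10⁻¹² V²
V_n = √(2.21×10⁻¹²) = 1.49×10⁻⁶ V = 1.49 µV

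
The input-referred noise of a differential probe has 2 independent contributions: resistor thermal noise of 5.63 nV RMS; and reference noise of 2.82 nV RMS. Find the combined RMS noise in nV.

6.30 nV

Uncorrelated sources add in power (mean-square): V_tot = √(ΣV_i²)
V_tot = √[(5.63×10⁻⁹)² + (2.82×10⁻⁹)²] = 6.30×10⁻⁹ V = 6.30 nV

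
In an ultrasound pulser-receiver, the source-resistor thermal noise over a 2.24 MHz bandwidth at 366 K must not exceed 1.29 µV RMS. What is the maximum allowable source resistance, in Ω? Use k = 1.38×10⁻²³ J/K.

Johnson–Nyquist: V_n = √(4kTRB) ⇒ R = V_n² / (4kTB)
4kTB = 4 × 1.38×10⁻²³ × 366 × 2.24×10⁶ = 4.53×10⁻¹⁴
R = (1.29×10⁻⁶)² / 4.53×10⁻¹⁴ = 3.68×10¹ Ω = 36.8 Ω

36.8 Ω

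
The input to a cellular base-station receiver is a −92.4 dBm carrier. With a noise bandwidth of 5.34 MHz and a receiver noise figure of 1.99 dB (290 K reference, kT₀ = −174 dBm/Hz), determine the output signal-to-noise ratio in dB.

Noise floor: N = −174 + 10 log₁₀(B) + NF
10 log₁₀(5.34×10⁶) = 67.28 dB
N = −174 + 67.28 + 1.99 = −104.73 dBm
SNR = P_sig − N = −92.4 − (−104.73) = 12.33 dB → 12.3 dB

12.3 dB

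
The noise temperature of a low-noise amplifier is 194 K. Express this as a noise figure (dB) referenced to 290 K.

2.22 dB

F = 1 + T_e/T₀ = 1 + 194/290 = 1.66897
NF = 10 log₁₀(1.66897) = 2.22 dB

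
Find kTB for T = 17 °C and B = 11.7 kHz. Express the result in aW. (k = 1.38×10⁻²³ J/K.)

46.8 aW

T = 17 °C + 273.15 = 290.15 K
P_n = kTB = 1.38×10⁻²³ × 290.15 × 1.17×10⁴ = 4.68×10⁻¹⁷ W = 46.8 aW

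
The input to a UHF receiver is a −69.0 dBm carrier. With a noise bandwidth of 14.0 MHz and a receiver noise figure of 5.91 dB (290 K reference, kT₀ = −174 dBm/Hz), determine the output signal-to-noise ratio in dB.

Noise floor: N = −174 + 10 log₁₀(B) + NF
10 log₁₀(1.40×10⁷) = 71.46 dB
N = −174 + 71.46 + 5.91 = −96.63 dBm
SNR = P_sig − N = −69.0 − (−96.63) = 27.63 dB → 27.6 dB

27.6 dB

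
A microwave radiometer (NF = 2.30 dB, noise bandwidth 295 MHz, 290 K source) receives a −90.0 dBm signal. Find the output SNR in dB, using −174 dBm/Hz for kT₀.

Noise floor: N = −174 + 10 log₁₀(B) + NF
10 log₁₀(2.95×10⁸) = 84.7 dB
N = −174 + 84.7 + 2.30 = −87.00 dBm
SNR = P_sig − N = −90.0 − (−87.00) = −3.00 dB → −3.0 dB

−3.0 dB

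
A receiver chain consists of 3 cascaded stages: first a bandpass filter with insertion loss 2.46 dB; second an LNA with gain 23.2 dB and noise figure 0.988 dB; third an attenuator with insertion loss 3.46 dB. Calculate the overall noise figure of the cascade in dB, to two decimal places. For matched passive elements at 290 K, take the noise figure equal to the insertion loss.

3.47 dB

Convert to linear (a loss of L dB is a gain of −L dB): F_i = 10^(NF_i/10), G_i = 10^(G_i,dB/10)
  Stage 1: F_1 = 10^(2.46/10) = 1.762, G_1 = 10^(−2.46/10) = 0.5675
  Stage 2: F_2 = 10^(0.988/10) = 1.255, G_2 = 10^(23.2/10) = 208.9
  Stage 3: F_3 = 10^(3.46/10) = 2.218, G_3 = 10^(−3.46/10) = 0.4508
Friis cascade:
  F = 1.762 + (1.255 − 1)/0.5675 + (2.218 − 1)/118.6 = 2.222
NF = 10 log₁₀(2.222) = 3.47 dB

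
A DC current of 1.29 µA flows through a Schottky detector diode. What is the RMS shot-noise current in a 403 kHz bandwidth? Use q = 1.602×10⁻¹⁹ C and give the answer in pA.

408 pA

I_n = √(2qI·B)
2qI·B = 2 × 1.602×10⁻¹⁹ × 1.29×10⁻⁶ × 4.03×10⁵ = 1.67×10⁻¹⁹ A²
I_n = √(1.67×10⁻¹⁹) = 4.08×10⁻¹⁰ A = 408 pA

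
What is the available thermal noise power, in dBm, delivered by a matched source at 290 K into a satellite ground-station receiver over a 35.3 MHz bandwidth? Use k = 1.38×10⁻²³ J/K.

P_n = kTB = 1.38×10⁻²³ × 290 × 3.53×10⁷ = 1.41×10⁻¹³ W
In dBm: 10 log₁₀(1.41×10⁻¹³ / 10⁻³) = −98.5 dBm

−98.5 dBm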